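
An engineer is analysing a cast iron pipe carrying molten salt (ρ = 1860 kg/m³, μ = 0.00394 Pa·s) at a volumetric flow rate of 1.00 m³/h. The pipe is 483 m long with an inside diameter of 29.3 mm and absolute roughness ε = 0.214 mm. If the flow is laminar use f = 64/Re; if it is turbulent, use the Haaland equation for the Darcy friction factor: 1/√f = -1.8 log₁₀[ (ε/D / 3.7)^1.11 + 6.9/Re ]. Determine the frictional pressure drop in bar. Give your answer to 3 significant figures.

ΔP ≈ 1.14 bar

Q = 1.00 m³/h = 1.00/3600 = 0.0002778 m³/s.
Cross-sectional area A = πD²/4 = π(0.0293)²/4 = 0.0006743 m²; mean velocity V = Q/A = 0.0002778/0.0006743 = 0.412 m/s.
Reynolds number Re = ρVD/μ = 1860 · 0.412 · 0.0293 / 0.00394 = 5698.
Re > 4000 → turbulent. Relative roughness ε/D = 0.000214/0.0293 = 0.0073. Haaland: 1/√f = -1.8 log₁₀[(0.0073/3.7)^1.11 + 6.9/5698] = -1.8 log₁₀[0.000995 + 0.00121] = 4.782, so f = 0.04374.
Darcy-Weisbach: ΔP = f(L/D)(ρV²/2) = 0.04374·(483/0.0293)·(1860·0.412²/2) = 0.04374·1.648e+04·157.8 = 1.138e+05 Pa.
ΔP = 1.138e+05 Pa = 1.14 bar.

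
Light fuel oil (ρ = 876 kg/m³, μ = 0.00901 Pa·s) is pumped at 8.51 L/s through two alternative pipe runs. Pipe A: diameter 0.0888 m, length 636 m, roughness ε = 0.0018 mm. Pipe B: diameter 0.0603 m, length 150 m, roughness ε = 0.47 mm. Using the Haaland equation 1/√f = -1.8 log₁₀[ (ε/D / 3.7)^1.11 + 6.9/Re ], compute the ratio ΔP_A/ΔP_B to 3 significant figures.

Pipe A: V = Q/A = 0.00851/0.006193 = 1.374 m/s; Re = 1.186e+04; ε/D = 2.03e-05; Haaland → f = 0.02951; ΔP_A = f(L/D)(ρV²/2) = 1.748e+05 Pa.
Pipe B: V = Q/A = 0.00851/0.002856 = 2.98 m/s; Re = 1.747e+04; ε/D = 0.00779; Haaland → f = 0.03842; ΔP_B = f(L/D)(ρV²/2) = 3.717e+05 Pa.
ΔP_A/ΔP_B = 1.748e+05/3.717e+05 = 0.470.

ΔP_A/ΔP_B ≈ 0.470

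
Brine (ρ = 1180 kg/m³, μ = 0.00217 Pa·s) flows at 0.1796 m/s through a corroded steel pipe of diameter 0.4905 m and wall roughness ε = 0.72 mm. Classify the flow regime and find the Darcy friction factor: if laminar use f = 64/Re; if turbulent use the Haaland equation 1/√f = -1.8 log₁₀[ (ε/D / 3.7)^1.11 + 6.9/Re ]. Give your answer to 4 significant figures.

Re = ρVD/μ = 1180·0.1796·0.4905/0.00217 = 4.79e+04.
Re > 4000 → turbulent. ε/D = 0.00072/0.4905 = 0.00147; Haaland: 1/√f = -1.8 log₁₀[0.000168 + 0.000144] = 6.311, so f = 0.0251.

f ≈ 0.02510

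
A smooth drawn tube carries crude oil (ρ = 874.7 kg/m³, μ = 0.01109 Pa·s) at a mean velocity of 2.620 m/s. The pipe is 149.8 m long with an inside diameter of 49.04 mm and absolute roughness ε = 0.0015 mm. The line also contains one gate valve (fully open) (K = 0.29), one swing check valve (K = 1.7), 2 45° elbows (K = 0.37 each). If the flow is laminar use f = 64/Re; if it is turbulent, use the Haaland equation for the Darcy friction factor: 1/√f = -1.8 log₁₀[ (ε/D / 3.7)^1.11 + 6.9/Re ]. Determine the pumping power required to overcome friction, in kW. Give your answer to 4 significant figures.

Reynolds number Re = ρVD/μ = 874.7 · 2.62 · 0.04904 / 0.0111 = 1.013e+04.
Re > 4000 → turbulent. Relative roughness ε/D = 1.5e-06/0.04904 = 3.06e-05. Haaland: 1/√f = -1.8 log₁₀[(3.06e-05/3.7)^1.11 + 6.9/1.013e+04] = -1.8 log₁₀[2.28e-06 + 0.000681] = 5.698, so f = 0.0308.
Total minor-loss coefficient ΣK = 1·0.29 + 1·1.7 + 2·0.37 = 2.73.
ΔP = [f·L/D + ΣK]·(ρV²/2) = [0.0308·149.8/0.04904 + 2.73]·(874.7·2.62²/2) = [94.09 + 2.73]·3002 = 2.907e+05 Pa.
Q = V·A = 2.62·0.001889 = 0.004949 m³/s.
Pumping power P = QΔP = 0.004949·2.907e+05 = 1438.4 W = 1.438 kW.

P ≈ 1.438 kW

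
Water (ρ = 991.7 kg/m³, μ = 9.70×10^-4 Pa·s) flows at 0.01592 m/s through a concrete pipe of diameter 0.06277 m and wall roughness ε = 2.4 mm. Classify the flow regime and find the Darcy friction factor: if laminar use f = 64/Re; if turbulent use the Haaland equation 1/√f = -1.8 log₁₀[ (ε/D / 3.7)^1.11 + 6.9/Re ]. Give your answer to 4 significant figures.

f ≈ 0.06264

Re = ρVD/μ = 991.7·0.01592·0.06277/0.00097 = 1022.
Re < 2300 → laminar, so f = 64/Re = 0.06264 (roughness is irrelevant in laminar flow).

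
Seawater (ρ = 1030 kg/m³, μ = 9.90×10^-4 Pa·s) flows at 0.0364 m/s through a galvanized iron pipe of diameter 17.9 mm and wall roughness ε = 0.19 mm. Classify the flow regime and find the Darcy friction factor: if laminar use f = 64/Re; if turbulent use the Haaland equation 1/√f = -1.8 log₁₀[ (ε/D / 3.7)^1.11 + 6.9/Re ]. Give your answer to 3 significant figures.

Re = ρVD/μ = 1030·0.0364·0.0179/0.00099 = 677.9.
Re < 2300 → laminar, so f = 64/Re = 0.09441 (roughness is irrelevant in laminar flow).

f ≈ 0.0944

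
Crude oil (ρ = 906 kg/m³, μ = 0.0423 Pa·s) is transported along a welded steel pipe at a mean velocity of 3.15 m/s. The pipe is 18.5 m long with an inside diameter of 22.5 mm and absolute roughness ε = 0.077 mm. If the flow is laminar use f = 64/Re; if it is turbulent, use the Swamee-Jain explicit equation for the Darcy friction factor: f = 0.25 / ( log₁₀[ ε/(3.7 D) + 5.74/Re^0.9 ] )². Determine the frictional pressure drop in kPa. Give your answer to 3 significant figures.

Reynolds number Re = ρVD/μ = 906 · 3.15 · 0.0225 / 0.0423 = 1518.
Re < 2300 → laminar flow, so f = 64/Re = 64/1518 = 0.04216 (the turbulent correlation is not needed).
Darcy-Weisbach: ΔP = f(L/D)(ρV²/2) = 0.04216·(18.5/0.0225)·(906·3.15²/2) = 0.04216·822.2·4495 = 1.558e+05 Pa.
ΔP = 1.558e+05 Pa = 156 kPa.

ΔP ≈ 156 kPa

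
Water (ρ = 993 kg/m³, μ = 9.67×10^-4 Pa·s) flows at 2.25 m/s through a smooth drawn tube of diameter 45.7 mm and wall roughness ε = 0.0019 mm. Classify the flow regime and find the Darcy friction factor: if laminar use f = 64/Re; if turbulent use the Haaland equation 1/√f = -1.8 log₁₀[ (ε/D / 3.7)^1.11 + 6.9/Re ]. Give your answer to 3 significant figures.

Re = ρVD/μ = 993·2.25·0.0457/0.000967 = 1.056e+05.
Re > 4000 → turbulent. ε/D = 1.9e-06/0.0457 = 4.16e-05; Haaland: 1/√f = -1.8 log₁₀[3.21e-06 + 6.53e-05] = 7.495, so f = 0.0178.

f ≈ 0.0178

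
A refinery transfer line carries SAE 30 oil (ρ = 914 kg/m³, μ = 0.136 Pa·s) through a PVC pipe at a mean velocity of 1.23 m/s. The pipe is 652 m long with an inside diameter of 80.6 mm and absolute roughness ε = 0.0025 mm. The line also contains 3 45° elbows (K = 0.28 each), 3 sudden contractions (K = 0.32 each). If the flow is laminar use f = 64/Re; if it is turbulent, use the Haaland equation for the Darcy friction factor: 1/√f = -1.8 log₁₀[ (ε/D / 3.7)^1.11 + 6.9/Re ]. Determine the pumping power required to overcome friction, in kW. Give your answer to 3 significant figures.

Reynolds number Re = ρVD/μ = 914 · 1.23 · 0.0806 / 0.136 = 666.3.
Re < 2300 → laminar flow, so f = 64/Re = 64/666.3 = 0.09606 (the turbulent correlation is not needed).
Total minor-loss coefficient ΣK = 3·0.28 + 3·0.32 = 1.8.
ΔP = [f·L/D + ΣK]·(ρV²/2) = [0.09606·652/0.0806 + 1.8]·(914·1.23²/2) = [777 + 1.8]·691.4 = 5.385e+05 Pa.
Q = V·A = 1.23·0.005102 = 0.006276 m³/s.
Pumping power P = QΔP = 0.006276·5.385e+05 = 3379 W = 3.38 kW.

P ≈ 3.38 kW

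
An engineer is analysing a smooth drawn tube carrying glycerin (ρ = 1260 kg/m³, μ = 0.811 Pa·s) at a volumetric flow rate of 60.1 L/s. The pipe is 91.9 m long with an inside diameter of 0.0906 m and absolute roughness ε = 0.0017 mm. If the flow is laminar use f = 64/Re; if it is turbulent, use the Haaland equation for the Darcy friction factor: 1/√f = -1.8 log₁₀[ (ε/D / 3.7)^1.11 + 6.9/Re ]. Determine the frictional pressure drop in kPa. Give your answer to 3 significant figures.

Q = 60.1 L/s = 60.1/1000 = 0.0601 m³/s.
Cross-sectional area A = πD²/4 = π(0.0906)²/4 = 0.006447 m²; mean velocity V = Q/A = 0.0601/0.006447 = 9.322 m/s.
Reynolds number Re = ρVD/μ = 1260 · 9.322 · 0.0906 / 0.811 = 1312.
Re < 2300 → laminar flow, so f = 64/Re = 64/1312 = 0.04877 (the turbulent correlation is not needed).
Darcy-Weisbach: ΔP = f(L/D)(ρV²/2) = 0.04877·(91.9/0.0906)·(1260·9.322²/2) = 0.04877·1014·5.475e+04 = 2.709e+06 Pa.
ΔP = 2.709e+06 Pa = 2710 kPa.

ΔP ≈ 2710 kPa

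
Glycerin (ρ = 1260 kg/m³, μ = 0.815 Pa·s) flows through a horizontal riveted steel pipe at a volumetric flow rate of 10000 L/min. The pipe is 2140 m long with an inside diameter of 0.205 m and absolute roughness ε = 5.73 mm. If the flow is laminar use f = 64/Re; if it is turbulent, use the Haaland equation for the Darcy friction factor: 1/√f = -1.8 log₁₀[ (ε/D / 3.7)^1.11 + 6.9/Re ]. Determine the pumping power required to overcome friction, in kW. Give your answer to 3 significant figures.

Q = 10000 L/min = 10000/60000 = 0.1667 m³/s.
Cross-sectional area A = πD²/4 = π(0.205)²/4 = 0.03301 m²; mean velocity V = Q/A = 0.1667/0.03301 = 5.05 m/s.
Reynolds number Re = ρVD/μ = 1260 · 5.05 · 0.205 / 0.815 = 1600.
Re < 2300 → laminar flow, so f = 64/Re = 64/1600 = 0.03999 (the turbulent correlation is not needed).
Darcy-Weisbach: ΔP = f(L/D)(ρV²/2) = 0.03999·(2140/0.205)·(1260·5.05²/2) = 0.03999·1.044e+04·1.606e+04 = 6.706e+06 Pa.
Pumping power P = QΔP = 0.1667·6.706e+06 = 1118000 W = 1120 kW.

P ≈ 1120 kW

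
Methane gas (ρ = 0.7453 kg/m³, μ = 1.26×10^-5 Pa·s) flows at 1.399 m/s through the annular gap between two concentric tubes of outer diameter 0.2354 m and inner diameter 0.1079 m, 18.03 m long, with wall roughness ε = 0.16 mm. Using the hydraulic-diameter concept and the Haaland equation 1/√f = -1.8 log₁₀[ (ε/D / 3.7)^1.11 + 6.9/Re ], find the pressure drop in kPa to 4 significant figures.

ΔP ≈ 0.003313 kPa

Hydraulic diameter D_h = 4A/P = D_o - D_i = 0.2354 - 0.1079 = 0.1275 m.
Re = ρVD_h/μ = 0.7453·1.399·0.1275/1.26e-05 = 1.055e+04.
ε/D_h = 0.00016/0.1275 = 0.00125; Haaland gives 1/√f = -1.8 log₁₀[0.000141+0.000654] = 5.58, so f = 0.03212.
ΔP = f(L/D_h)(ρV²/2) = 0.03212·18.03/0.1275·0.7294 = 3.313 Pa.
ΔP = 0.003313 kPa.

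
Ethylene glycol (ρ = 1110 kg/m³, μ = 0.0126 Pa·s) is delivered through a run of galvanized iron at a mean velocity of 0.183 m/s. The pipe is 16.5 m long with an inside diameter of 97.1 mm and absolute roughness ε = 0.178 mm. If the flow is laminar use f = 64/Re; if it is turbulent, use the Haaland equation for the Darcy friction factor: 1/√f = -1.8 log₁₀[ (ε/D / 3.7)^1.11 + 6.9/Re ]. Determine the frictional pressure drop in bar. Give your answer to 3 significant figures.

ΔP ≈ 0.00129 bar

Reynolds number Re = ρVD/μ = 1110 · 0.183 · 0.0971 / 0.0126 = 1565.
Re < 2300 → laminar flow, so f = 64/Re = 64/1565 = 0.04088 (the turbulent correlation is not needed).
Darcy-Weisbach: ΔP = f(L/D)(ρV²/2) = 0.04088·(16.5/0.0971)·(1110·0.183²/2) = 0.04088·169.9·18.59 = 129.1 Pa.
ΔP = 129.1 Pa = 0.00129 bar.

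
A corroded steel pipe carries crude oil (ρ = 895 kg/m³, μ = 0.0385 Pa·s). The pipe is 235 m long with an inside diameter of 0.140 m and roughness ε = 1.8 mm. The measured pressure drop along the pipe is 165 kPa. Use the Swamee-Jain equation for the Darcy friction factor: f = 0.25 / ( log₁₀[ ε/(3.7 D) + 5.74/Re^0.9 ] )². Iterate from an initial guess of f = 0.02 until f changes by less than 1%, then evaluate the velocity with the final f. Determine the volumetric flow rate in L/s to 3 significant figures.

Rearranging Darcy-Weisbach: V = √(2·ΔP·D/(f·L·ρ)). With ε/D = 0.0018/0.14 = 0.0129, iterate starting from f = 0.02:
  f = 0.02 → V = √(2·1.65e+05·0.14/(0.02·235·895)) = 3.314 m/s; Re = ρVD/μ = 1.079e+04; f → 0.04658
  f = 0.04658 → V = 2.172 m/s; Re = 7068; f → 0.04877
  f = 0.04877 → V = 2.122 m/s; Re = 6907; f → 0.04892
Converged (Δf/f < 1%). With the final f = 0.04892: V = √(2·1.65e+05·0.14/(0.04892·235·895)) = 2.119 m/s.
Q = V·A = 2.119·(π/4·0.14²) = 0.03262 m³/s = 32.6 L/s.

Q ≈ 32.6 L/s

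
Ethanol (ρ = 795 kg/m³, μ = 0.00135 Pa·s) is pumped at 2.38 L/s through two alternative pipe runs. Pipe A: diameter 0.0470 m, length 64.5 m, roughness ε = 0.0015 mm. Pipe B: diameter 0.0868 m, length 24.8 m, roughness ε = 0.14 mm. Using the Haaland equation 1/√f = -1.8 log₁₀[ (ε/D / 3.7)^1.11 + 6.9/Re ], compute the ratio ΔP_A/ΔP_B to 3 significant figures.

Pipe A: V = Q/A = 0.00238/0.001735 = 1.372 m/s; Re = 3.797e+04; ε/D = 3.19e-05; Haaland → f = 0.02213; ΔP_A = f(L/D)(ρV²/2) = 2.271e+04 Pa.
Pipe B: V = Q/A = 0.00238/0.005917 = 0.4022 m/s; Re = 2.056e+04; ε/D = 0.00161; Haaland → f = 0.02864; ΔP_B = f(L/D)(ρV²/2) = 526.3 Pa.
ΔP_A/ΔP_B = 2.271e+04/526.3 = 43.2.

ΔP_A/ΔP_B ≈ 43.2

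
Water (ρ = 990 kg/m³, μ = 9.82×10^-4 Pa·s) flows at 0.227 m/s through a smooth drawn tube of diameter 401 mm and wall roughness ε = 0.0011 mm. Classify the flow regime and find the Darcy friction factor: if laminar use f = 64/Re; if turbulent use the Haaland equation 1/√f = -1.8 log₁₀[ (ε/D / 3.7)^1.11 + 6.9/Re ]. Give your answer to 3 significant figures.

f ≈ 0.0182

Re = ρVD/μ = 990·0.227·0.401/0.000982 = 9.177e+04.
Re > 4000 → turbulent. ε/D = 1.1e-06/0.401 = 2.74e-06; Haaland: 1/√f = -1.8 log₁₀[1.57e-07 + 7.52e-05] = 7.421, so f = 0.01816.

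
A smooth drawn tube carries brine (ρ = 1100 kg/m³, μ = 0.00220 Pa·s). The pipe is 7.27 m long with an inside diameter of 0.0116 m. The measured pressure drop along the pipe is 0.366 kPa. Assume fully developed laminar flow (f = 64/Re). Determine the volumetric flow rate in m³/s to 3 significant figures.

For laminar flow, f = 64/Re with Re = ρVD/μ, so Darcy-Weisbach reduces to ΔP = 32μLV/D². Solving for V: V = ΔP·D²/(32μL) = 366·(0.0116)²/(32·0.0022·7.27) = 0.09623 m/s.
Check: Re = ρVD/μ = 1100·0.09623·0.0116/0.0022 = 558.1 < 2300, so the laminar assumption holds.
Q = V·A = 0.09623·(π/4·0.0116²) = 1.017e-05 m³/s = 1.02×10^-5 m³/s.

Q ≈ 1.02×10^-5 m³/s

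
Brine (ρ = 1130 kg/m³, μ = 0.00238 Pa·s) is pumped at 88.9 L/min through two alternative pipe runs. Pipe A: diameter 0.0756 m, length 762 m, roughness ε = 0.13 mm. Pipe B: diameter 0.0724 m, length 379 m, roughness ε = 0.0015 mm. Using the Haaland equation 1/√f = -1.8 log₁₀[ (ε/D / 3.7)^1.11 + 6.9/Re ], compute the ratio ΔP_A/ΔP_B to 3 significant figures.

ΔP_A/ΔP_B ≈ 1.78

Pipe A: V = Q/A = 0.001482/0.004489 = 0.3301 m/s; Re = 1.185e+04; ε/D = 0.00172; Haaland → f = 0.03198; ΔP_A = f(L/D)(ρV²/2) = 1.984e+04 Pa.
Pipe B: V = Q/A = 0.001482/0.004117 = 0.3599 m/s; Re = 1.237e+04; ε/D = 2.07e-05; Haaland → f = 0.02918; ΔP_B = f(L/D)(ρV²/2) = 1.118e+04 Pa.
ΔP_A/ΔP_B = 1.984e+04/1.118e+04 = 1.78.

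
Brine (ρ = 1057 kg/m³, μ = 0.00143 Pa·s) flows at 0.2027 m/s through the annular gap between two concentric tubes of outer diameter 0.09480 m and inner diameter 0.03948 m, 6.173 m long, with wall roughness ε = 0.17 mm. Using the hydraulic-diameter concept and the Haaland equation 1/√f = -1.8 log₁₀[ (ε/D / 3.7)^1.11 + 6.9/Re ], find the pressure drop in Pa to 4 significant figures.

Hydraulic diameter D_h = 4A/P = D_o - D_i = 0.0948 - 0.03948 = 0.05532 m.
Re = ρVD_h/μ = 1057·0.2027·0.05532/0.00143 = 8288.
ε/D_h = 0.00017/0.05532 = 0.00307; Haaland gives 1/√f = -1.8 log₁₀[0.000381+0.000832] = 5.249, so f = 0.0363.
ΔP = f(L/D_h)(ρV²/2) = 0.0363·6.173/0.05532·21.71 = 87.95 Pa.

ΔP ≈ 87.95 Pa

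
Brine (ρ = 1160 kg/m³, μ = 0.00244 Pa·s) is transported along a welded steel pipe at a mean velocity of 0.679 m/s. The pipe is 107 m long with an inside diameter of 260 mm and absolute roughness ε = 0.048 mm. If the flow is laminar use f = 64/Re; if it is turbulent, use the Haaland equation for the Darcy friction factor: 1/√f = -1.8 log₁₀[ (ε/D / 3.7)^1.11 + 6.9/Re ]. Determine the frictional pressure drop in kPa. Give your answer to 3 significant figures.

Reynolds number Re = ρVD/μ = 1160 · 0.679 · 0.26 / 0.00244 = 8.393e+04.
Re > 4000 → turbulent. Relative roughness ε/D = 4.8e-05/0.26 = 0.000185. Haaland: 1/√f = -1.8 log₁₀[(0.000185/3.7)^1.11 + 6.9/8.393e+04] = -1.8 log₁₀[1.68e-05 + 8.22e-05] = 7.208, so f = 0.01925.
Darcy-Weisbach: ΔP = f(L/D)(ρV²/2) = 0.01925·(107/0.26)·(1160·0.679²/2) = 0.01925·411.5·267.4 = 2118 Pa.
ΔP = 2118 Pa = 2.12 kPa.

ΔP ≈ 2.12 kPa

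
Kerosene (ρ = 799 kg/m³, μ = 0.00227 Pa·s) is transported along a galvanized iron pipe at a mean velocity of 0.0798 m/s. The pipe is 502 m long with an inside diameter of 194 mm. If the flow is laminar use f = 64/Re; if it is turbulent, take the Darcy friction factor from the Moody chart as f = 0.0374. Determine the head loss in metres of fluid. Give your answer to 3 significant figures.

h_f ≈ 0.0314 m

Reynolds number Re = ρVD/μ = 799 · 0.0798 · 0.194 / 0.00227 = 5449.
Re > 4000 → turbulent; use the Moody-chart value f = 0.0374.
Darcy-Weisbach: ΔP = f(L/D)(ρV²/2) = 0.0374·(502/0.194)·(799·0.0798²/2) = 0.0374·2588·2.544 = 246.2 Pa.
Head loss h_f = ΔP/(ρg) = 246.2/(799·9.81) = 0.0314 m.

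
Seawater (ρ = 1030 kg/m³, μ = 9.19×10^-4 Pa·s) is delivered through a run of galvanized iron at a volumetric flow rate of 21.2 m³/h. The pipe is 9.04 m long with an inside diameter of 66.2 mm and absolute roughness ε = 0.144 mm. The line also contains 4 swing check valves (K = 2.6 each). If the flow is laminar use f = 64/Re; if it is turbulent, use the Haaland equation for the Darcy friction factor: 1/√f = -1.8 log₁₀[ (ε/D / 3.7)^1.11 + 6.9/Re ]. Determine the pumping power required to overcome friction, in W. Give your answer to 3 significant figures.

Q = 21.2 m³/h = 21.2/3600 = 0.005889 m³/s.
Cross-sectional area A = πD²/4 = π(0.0662)²/4 = 0.003442 m²; mean velocity V = Q/A = 0.005889/0.003442 = 1.711 m/s.
Reynolds number Re = ρVD/μ = 1030 · 1.711 · 0.0662 / 0.000919 = 1.269e+05.
Re > 4000 → turbulent. Relative roughness ε/D = 0.000144/0.0662 = 0.00218. Haaland: 1/√f = -1.8 log₁₀[(0.00218/3.7)^1.11 + 6.9/1.269e+05] = -1.8 log₁₀[0.000259 + 5.44e-05] = 6.306, so f = 0.02515.
Total minor-loss coefficient ΣK = 4·2.6 = 10.4.
ΔP = [f·L/D + ΣK]·(ρV²/2) = [0.02515·9.04/0.0662 + 10.4]·(1030·1.711²/2) = [3.434 + 10.4]·1508 = 2.085e+04 Pa.
Pumping power P = QΔP = 0.005889·2.085e+04 = 122.8 W = 123 W.

P ≈ 123 W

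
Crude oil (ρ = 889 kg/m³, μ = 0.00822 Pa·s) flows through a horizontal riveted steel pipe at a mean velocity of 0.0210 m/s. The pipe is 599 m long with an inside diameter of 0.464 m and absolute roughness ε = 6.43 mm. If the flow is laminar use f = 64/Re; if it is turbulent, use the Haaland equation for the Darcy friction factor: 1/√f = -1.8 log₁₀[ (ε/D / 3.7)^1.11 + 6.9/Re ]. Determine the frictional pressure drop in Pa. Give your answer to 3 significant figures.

Reynolds number Re = ρVD/μ = 889 · 0.021 · 0.464 / 0.00822 = 1054.
Re < 2300 → laminar flow, so f = 64/Re = 64/1054 = 0.06073 (the turbulent correlation is not needed).
Darcy-Weisbach: ΔP = f(L/D)(ρV²/2) = 0.06073·(599/0.464)·(889·0.021²/2) = 0.06073·1291·0.196 = 15.37 Pa.

ΔP ≈ 15.4 Pa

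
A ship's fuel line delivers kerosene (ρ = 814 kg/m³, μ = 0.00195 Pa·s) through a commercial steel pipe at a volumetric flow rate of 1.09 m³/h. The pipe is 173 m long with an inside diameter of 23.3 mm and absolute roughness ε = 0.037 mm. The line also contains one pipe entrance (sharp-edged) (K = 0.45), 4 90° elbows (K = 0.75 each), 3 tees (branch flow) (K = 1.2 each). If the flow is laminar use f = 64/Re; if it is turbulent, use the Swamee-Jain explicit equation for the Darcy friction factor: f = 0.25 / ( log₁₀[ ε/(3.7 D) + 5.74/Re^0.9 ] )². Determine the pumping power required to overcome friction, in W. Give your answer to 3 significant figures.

P ≈ 17.3 W

Q = 1.09 m³/h = 1.09/3600 = 0.0003028 m³/s.
Cross-sectional area A = πD²/4 = π(0.0233)²/4 = 0.0004264 m²; mean velocity V = Q/A = 0.0003028/0.0004264 = 0.7101 m/s.
Reynolds number Re = ρVD/μ = 814 · 0.7101 · 0.0233 / 0.00195 = 6907.
Re > 4000 → turbulent. Relative roughness ε/D = 3.7e-05/0.0233 = 0.00159. Swamee-Jain: f = 0.25/(log₁₀[0.00159/3.7 + 5.74/6907^0.9])² = 0.25/(log₁₀[0.000429 + 0.00201])² = 0.25/(-2.612)² = 0.03663.
Total minor-loss coefficient ΣK = 1·0.45 + 4·0.75 + 3·1.2 = 7.05.
ΔP = [f·L/D + ΣK]·(ρV²/2) = [0.03663·173/0.0233 + 7.05]·(814·0.7101²/2) = [272 + 7.05]·205.2 = 5.726e+04 Pa.
Pumping power P = QΔP = 0.0003028·5.726e+04 = 17.34 W = 17.3 W.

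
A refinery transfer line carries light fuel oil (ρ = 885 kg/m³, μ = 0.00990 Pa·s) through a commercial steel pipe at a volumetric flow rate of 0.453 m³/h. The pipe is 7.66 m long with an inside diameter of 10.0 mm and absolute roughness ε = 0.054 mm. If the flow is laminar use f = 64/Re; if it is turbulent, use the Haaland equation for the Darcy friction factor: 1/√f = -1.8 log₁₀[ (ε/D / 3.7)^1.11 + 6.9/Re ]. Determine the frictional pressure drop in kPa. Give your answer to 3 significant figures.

Q = 0.453 m³/h = 0.453/3600 = 0.0001258 m³/s.
Cross-sectional area A = πD²/4 = π(0.01)²/4 = 7.854e-05 m²; mean velocity V = Q/A = 0.0001258/7.854e-05 = 1.602 m/s.
Reynolds number Re = ρVD/μ = 885 · 1.602 · 0.01 / 0.0099 = 1432.
Re < 2300 → laminar flow, so f = 64/Re = 64/1432 = 0.04469 (the turbulent correlation is not needed).
Darcy-Weisbach: ΔP = f(L/D)(ρV²/2) = 0.04469·(7.66/0.01)·(885·1.602²/2) = 0.04469·766·1136 = 3.888e+04 Pa.
ΔP = 3.888e+04 Pa = 38.9 kPa.

ΔP ≈ 38.9 kPa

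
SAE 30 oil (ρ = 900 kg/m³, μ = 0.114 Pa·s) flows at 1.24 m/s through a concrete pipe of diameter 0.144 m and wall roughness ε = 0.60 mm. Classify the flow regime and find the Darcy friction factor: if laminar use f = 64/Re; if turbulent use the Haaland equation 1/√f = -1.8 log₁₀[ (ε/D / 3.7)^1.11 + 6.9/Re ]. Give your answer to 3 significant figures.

Re = ρVD/μ = 900·1.24·0.144/0.114 = 1410.
Re < 2300 → laminar, so f = 64/Re = 0.0454 (roughness is irrelevant in laminar flow).

f ≈ 0.0454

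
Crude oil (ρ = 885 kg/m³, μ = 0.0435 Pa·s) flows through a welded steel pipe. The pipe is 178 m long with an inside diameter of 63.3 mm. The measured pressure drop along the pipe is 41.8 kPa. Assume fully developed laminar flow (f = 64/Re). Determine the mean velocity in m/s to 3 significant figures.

For laminar flow, f = 64/Re with Re = ρVD/μ, so Darcy-Weisbach reduces to ΔP = 32μLV/D². Solving for V: V = ΔP·D²/(32μL) = 4.18e+04·(0.0633)²/(32·0.0435·178) = 0.676 m/s.
Check: Re = ρVD/μ = 885·0.676·0.0633/0.0435 = 870.5 < 2300, so the laminar assumption holds.

V ≈ 0.676 m/s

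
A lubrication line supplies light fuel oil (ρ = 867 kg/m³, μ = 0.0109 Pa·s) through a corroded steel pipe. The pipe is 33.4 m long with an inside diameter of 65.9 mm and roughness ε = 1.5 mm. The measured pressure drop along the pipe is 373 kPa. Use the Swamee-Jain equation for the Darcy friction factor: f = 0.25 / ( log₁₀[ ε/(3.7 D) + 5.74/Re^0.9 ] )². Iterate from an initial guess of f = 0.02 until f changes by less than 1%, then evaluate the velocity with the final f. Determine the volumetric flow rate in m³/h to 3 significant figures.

Q ≈ 69.6 m³/h

Rearranging Darcy-Weisbach: V = √(2·ΔP·D/(f·L·ρ)). With ε/D = 0.0015/0.0659 = 0.0228, iterate starting from f = 0.02:
  f = 0.02 → V = √(2·3.73e+05·0.0659/(0.02·33.4·867)) = 9.213 m/s; Re = ρVD/μ = 4.829e+04; f → 0.05227
  f = 0.05227 → V = 5.699 m/s; Re = 2.987e+04; f → 0.05287
  f = 0.05287 → V = 5.667 m/s; Re = 2.97e+04; f → 0.05288
Converged (Δf/f < 1%). With the final f = 0.05288: V = √(2·3.73e+05·0.0659/(0.05288·33.4·867)) = 5.666 m/s.
Q = V·A = 5.666·(π/4·0.0659²) = 0.01933 m³/s = 69.6 m³/h.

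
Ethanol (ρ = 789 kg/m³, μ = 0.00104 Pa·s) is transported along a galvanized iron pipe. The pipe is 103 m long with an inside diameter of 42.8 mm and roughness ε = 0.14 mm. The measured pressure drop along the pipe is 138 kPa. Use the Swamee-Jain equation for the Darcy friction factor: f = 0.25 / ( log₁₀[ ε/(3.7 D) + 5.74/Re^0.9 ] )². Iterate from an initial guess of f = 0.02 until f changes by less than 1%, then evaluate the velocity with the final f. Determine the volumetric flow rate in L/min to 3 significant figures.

Rearranging Darcy-Weisbach: V = √(2·ΔP·D/(f·L·ρ)). With ε/D = 0.00014/0.0428 = 0.00327, iterate starting from f = 0.02:
  f = 0.02 → V = √(2·1.38e+05·0.0428/(0.02·103·789)) = 2.696 m/s; Re = ρVD/μ = 8.754e+04; f → 0.02847
  f = 0.02847 → V = 2.259 m/s; Re = 7.336e+04; f → 0.02874
Converged (Δf/f < 1%). With the final f = 0.02874: V = √(2·1.38e+05·0.0428/(0.02874·103·789)) = 2.249 m/s.
Q = V·A = 2.249·(π/4·0.0428²) = 0.003235 m³/s = 194 L/min.

Q ≈ 194 L/min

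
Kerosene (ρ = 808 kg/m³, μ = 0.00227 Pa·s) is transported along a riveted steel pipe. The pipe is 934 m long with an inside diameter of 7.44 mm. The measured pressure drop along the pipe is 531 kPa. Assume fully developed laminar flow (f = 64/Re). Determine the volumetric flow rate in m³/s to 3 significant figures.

For laminar flow, f = 64/Re with Re = ρVD/μ, so Darcy-Weisbach reduces to ΔP = 32μLV/D². Solving for V: V = ΔP·D²/(32μL) = 5.31e+05·(0.00744)²/(32·0.00227·934) = 0.4332 m/s.
Check: Re = ρVD/μ = 808·0.4332·0.00744/0.00227 = 1147 < 2300, so the laminar assumption holds.
Q = V·A = 0.4332·(π/4·0.00744²) = 1.883e-05 m³/s = 1.88×10^-5 m³/s.

Q ≈ 1.88×10^-5 m³/s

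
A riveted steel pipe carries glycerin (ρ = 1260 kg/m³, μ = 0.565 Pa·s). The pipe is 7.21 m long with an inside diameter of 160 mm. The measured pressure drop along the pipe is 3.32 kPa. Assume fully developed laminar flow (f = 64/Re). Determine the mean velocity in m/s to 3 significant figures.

For laminar flow, f = 64/Re with Re = ρVD/μ, so Darcy-Weisbach reduces to ΔP = 32μLV/D². Solving for V: V = ΔP·D²/(32μL) = 3320·(0.16)²/(32·0.565·7.21) = 0.652 m/s.
Check: Re = ρVD/μ = 1260·0.652·0.16/0.565 = 232.6 < 2300, so the laminar assumption holds.

V ≈ 0.652 m/s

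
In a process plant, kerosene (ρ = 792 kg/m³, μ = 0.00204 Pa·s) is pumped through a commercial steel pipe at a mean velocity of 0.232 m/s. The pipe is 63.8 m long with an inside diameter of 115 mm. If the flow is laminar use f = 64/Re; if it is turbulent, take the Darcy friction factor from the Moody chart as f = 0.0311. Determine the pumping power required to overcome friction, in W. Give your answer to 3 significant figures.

Reynolds number Re = ρVD/μ = 792 · 0.232 · 0.115 / 0.00204 = 1.036e+04.
Re > 4000 → turbulent; use the Moody-chart value f = 0.0311.
Darcy-Weisbach: ΔP = f(L/D)(ρV²/2) = 0.0311·(63.8/0.115)·(792·0.232²/2) = 0.0311·554.8·21.31 = 367.8 Pa.
Q = V·A = 0.232·0.01039 = 0.00241 m³/s.
Pumping power P = QΔP = 0.00241·367.8 = 0.8862 W = 0.886 W.

P ≈ 0.886 W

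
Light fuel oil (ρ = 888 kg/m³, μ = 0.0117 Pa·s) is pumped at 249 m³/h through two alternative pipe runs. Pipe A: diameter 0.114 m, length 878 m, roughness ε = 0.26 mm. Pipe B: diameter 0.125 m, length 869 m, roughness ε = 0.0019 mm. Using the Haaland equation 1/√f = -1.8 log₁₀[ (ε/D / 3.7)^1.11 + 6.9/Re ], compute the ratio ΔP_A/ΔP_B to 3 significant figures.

Pipe A: V = Q/A = 0.06917/0.01021 = 6.776 m/s; Re = 5.863e+04; ε/D = 0.00228; Haaland → f = 0.02658; ΔP_A = f(L/D)(ρV²/2) = 4.173e+06 Pa.
Pipe B: V = Q/A = 0.06917/0.01227 = 5.636 m/s; Re = 5.347e+04; ε/D = 1.52e-05; Haaland → f = 0.02044; ΔP_B = f(L/D)(ρV²/2) = 2.004e+06 Pa.
ΔP_A/ΔP_B = 4.173e+06/2.004e+06 = 2.08.

ΔP_A/ΔP_B ≈ 2.08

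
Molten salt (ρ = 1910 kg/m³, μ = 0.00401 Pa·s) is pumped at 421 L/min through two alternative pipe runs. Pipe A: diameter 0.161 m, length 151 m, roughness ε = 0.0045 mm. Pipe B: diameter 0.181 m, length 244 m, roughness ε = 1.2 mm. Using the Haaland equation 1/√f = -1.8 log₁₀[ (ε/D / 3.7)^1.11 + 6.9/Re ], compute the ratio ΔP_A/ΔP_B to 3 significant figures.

Pipe A: V = Q/A = 0.007017/0.02036 = 0.3447 m/s; Re = 2.643e+04; ε/D = 2.8e-05; Haaland → f = 0.02408; ΔP_A = f(L/D)(ρV²/2) = 2562 Pa.
Pipe B: V = Q/A = 0.007017/0.02573 = 0.2727 m/s; Re = 2.351e+04; ε/D = 0.00663; Haaland → f = 0.03606; ΔP_B = f(L/D)(ρV²/2) = 3453 Pa.
ΔP_A/ΔP_B = 2562/3453 = 0.742.

ΔP_A/ΔP_B ≈ 0.742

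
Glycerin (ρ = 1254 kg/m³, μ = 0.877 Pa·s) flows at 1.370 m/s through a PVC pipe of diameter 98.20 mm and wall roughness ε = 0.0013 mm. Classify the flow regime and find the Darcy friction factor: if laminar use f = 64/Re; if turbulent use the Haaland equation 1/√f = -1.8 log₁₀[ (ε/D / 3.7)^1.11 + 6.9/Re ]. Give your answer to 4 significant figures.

Re = ρVD/μ = 1254·1.37·0.0982/0.877 = 192.4.
Re < 2300 → laminar, so f = 64/Re = 0.3327 (roughness is irrelevant in laminar flow).

f ≈ 0.3327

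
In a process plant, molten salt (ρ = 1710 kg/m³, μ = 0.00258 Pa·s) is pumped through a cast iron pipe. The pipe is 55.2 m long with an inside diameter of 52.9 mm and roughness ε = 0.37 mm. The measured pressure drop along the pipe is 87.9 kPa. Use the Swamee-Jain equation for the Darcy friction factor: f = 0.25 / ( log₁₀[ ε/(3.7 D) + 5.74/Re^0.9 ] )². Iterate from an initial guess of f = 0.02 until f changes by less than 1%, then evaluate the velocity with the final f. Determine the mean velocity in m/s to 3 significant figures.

Rearranging Darcy-Weisbach: V = √(2·ΔP·D/(f·L·ρ)). With ε/D = 0.00037/0.0529 = 0.00699, iterate starting from f = 0.02:
  f = 0.02 → V = √(2·8.79e+04·0.0529/(0.02·55.2·1710)) = 2.219 m/s; Re = ρVD/μ = 7.782e+04; f → 0.03496
  f = 0.03496 → V = 1.679 m/s; Re = 5.886e+04; f → 0.03531
Converged (Δf/f < 1%). With the final f = 0.03531: V = √(2·8.79e+04·0.0529/(0.03531·55.2·1710)) = 1.67 m/s.

V ≈ 1.67 m/s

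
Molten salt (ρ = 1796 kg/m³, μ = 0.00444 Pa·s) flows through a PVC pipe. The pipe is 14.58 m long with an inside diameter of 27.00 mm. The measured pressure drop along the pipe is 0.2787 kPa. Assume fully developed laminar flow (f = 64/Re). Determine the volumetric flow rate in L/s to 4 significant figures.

Q ≈ 0.05616 L/s

For laminar flow, f = 64/Re with Re = ρVD/μ, so Darcy-Weisbach reduces to ΔP = 32μLV/D². Solving for V: V = ΔP·D²/(32μL) = 278.7·(0.027)²/(32·0.00444·14.58) = 0.09808 m/s.
Check: Re = ρVD/μ = 1796·0.09808·0.027/0.00444 = 1071 < 2300, so the laminar assumption holds.
Q = V·A = 0.09808·(π/4·0.027²) = 5.616e-05 m³/s = 0.05616 L/s.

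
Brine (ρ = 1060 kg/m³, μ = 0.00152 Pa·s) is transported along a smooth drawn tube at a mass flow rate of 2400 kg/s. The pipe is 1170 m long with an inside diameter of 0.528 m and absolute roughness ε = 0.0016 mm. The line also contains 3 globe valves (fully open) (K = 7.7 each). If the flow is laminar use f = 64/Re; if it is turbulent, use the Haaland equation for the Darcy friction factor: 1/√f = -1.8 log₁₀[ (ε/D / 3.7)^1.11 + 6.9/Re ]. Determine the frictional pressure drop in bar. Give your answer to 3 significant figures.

A = πD²/4 = π(0.528)²/4 = 0.219 m²; mean velocity V = ṁ/(ρA) = 2400/(1060 · 0.219) = 10.34 m/s.
Reynolds number Re = ρVD/μ = 1060 · 10.34 · 0.528 / 0.00152 = 3.808e+06.
Re > 4000 → turbulent. Relative roughness ε/D = 1.6e-06/0.528 = 3.03e-06. Haaland: 1/√f = -1.8 log₁₀[(3.03e-06/3.7)^1.11 + 6.9/3.808e+06] = -1.8 log₁₀[1.75e-07 + 1.81e-06] = 10.26, so f = 0.009494.
Total minor-loss coefficient ΣK = 3·7.7 = 23.1.
ΔP = [f·L/D + ΣK]·(ρV²/2) = [0.009494·1170/0.528 + 23.1]·(1060·10.34²/2) = [21.04 + 23.1]·5.667e+04 = 2.501e+06 Pa.
ΔP = 2.501e+06 Pa = 25.0 bar.

ΔP ≈ 25.0 bar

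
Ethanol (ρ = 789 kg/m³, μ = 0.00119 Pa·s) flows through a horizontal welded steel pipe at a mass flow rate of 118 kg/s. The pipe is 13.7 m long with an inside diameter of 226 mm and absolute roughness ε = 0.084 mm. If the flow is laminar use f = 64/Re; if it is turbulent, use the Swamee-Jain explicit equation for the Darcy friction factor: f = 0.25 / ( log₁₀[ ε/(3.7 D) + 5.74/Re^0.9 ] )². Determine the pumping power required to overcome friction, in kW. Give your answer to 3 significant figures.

A = πD²/4 = π(0.226)²/4 = 0.04011 m²; mean velocity V = ṁ/(ρA) = 118/(789 · 0.04011) = 3.728 m/s.
Reynolds number Re = ρVD/μ = 789 · 3.728 · 0.226 / 0.00119 = 5.586e+05.
Re > 4000 → turbulent. Relative roughness ε/D = 8.4e-05/0.226 = 0.000372. Swamee-Jain: f = 0.25/(log₁₀[0.000372/3.7 + 5.74/5.586e+05^0.9])² = 0.25/(log₁₀[0.0001 + 3.86e-05])² = 0.25/(-3.857)² = 0.01681.
Darcy-Weisbach: ΔP = f(L/D)(ρV²/2) = 0.01681·(13.7/0.226)·(789·3.728²/2) = 0.01681·60.62·5483 = 5586 Pa.
Q = ṁ/ρ = 118/789 = 0.1496 m³/s.
Pumping power P = QΔP = 0.1496·5586 = 835.5 W = 0.835 kW.

P ≈ 0.835 kW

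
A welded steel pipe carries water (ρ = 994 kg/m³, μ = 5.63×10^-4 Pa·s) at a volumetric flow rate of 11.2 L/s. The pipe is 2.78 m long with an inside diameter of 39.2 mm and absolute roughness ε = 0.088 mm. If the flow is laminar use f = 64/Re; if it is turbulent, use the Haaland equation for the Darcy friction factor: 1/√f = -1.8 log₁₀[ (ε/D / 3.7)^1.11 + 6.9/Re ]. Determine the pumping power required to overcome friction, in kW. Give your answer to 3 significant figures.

P ≈ 0.831 kW

Q = 11.2 L/s = 11.2/1000 = 0.0112 m³/s.
Cross-sectional area A = πD²/4 = π(0.0392)²/4 = 0.001207 m²; mean velocity V = Q/A = 0.0112/0.001207 = 9.28 m/s.
Reynolds number Re = ρVD/μ = 994 · 9.28 · 0.0392 / 0.000563 = 6.423e+05.
Re > 4000 → turbulent. Relative roughness ε/D = 8.8e-05/0.0392 = 0.00224. Haaland: 1/√f = -1.8 log₁₀[(0.00224/3.7)^1.11 + 6.9/6.423e+05] = -1.8 log₁₀[0.000269 + 1.07e-05] = 6.397, so f = 0.02444.
Darcy-Weisbach: ΔP = f(L/D)(ρV²/2) = 0.02444·(2.78/0.0392)·(994·9.28²/2) = 0.02444·70.92·4.28e+04 = 7.418e+04 Pa.
Pumping power P = QΔP = 0.0112·7.418e+04 = 830.8 W = 0.831 kW.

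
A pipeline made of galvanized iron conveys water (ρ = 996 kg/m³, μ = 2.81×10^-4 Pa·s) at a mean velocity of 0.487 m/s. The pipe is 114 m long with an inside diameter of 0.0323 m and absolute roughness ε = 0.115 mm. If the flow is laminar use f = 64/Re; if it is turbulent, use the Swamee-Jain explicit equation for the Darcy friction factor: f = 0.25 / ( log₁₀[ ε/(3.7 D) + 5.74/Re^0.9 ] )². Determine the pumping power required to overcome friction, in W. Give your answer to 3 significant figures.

Reynolds number Re = ρVD/μ = 996 · 0.487 · 0.0323 / 0.000281 = 5.576e+04.
Re > 4000 → turbulent. Relative roughness ε/D = 0.000115/0.0323 = 0.00356. Swamee-Jain: f = 0.25/(log₁₀[0.00356/3.7 + 5.74/5.576e+04^0.9])² = 0.25/(log₁₀[0.000962 + 0.000307])² = 0.25/(-2.896)² = 0.0298.
Darcy-Weisbach: ΔP = f(L/D)(ρV²/2) = 0.0298·(114/0.0323)·(996·0.487²/2) = 0.0298·3529·118.1 = 1.242e+04 Pa.
Q = V·A = 0.487·0.0008194 = 0.000399 m³/s.
Pumping power P = QΔP = 0.000399·1.242e+04 = 4.957 W = 4.96 W.

P ≈ 4.96 W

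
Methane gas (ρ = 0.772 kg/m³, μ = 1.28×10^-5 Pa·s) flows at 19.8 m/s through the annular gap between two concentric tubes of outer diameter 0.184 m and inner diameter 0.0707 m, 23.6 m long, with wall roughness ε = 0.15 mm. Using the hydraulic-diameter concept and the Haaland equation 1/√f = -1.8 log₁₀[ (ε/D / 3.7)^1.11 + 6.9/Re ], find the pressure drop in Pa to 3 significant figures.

Hydraulic diameter D_h = 4A/P = D_o - D_i = 0.184 - 0.0707 = 0.1133 m.
Re = ρVD_h/μ = 0.772·19.8·0.1133/1.28e-05 = 1.353e+05.
ε/D_h = 0.00015/0.1133 = 0.00132; Haaland gives 1/√f = -1.8 log₁₀[0.000149+5.1e-05] = 6.656, so f = 0.02257.
ΔP = f(L/D_h)(ρV²/2) = 0.02257·23.6/0.1133·151.3 = 711.4 Pa.

ΔP ≈ 711 Pa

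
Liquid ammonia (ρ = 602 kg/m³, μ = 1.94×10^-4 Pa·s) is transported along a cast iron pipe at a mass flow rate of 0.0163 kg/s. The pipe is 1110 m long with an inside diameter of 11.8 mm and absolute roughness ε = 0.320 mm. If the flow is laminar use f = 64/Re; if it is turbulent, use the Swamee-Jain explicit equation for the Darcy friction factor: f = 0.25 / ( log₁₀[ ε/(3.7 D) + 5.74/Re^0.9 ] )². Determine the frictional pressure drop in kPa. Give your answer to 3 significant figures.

ΔP ≈ 103 kPa

A = πD²/4 = π(0.0118)²/4 = 0.0001094 m²; mean velocity V = ṁ/(ρA) = 0.0163/(602 · 0.0001094) = 0.2476 m/s.
Reynolds number Re = ρVD/μ = 602 · 0.2476 · 0.0118 / 0.000194 = 9066.
Re > 4000 → turbulent. Relative roughness ε/D = 0.00032/0.0118 = 0.0271. Swamee-Jain: f = 0.25/(log₁₀[0.0271/3.7 + 5.74/9066^0.9])² = 0.25/(log₁₀[0.00733 + 0.00157])² = 0.25/(-2.05)² = 0.05946.
Darcy-Weisbach: ΔP = f(L/D)(ρV²/2) = 0.05946·(1110/0.0118)·(602·0.2476²/2) = 0.05946·9.407e+04·18.45 = 1.032e+05 Pa.
ΔP = 1.032e+05 Pa = 103 kPa.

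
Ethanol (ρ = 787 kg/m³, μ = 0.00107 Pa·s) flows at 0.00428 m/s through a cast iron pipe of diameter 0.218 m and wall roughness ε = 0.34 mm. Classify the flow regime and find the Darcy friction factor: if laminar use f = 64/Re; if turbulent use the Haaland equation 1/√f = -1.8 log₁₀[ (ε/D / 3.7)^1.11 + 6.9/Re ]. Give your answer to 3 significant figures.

f ≈ 0.0933

Re = ρVD/μ = 787·0.00428·0.218/0.00107 = 686.3.
Re < 2300 → laminar, so f = 64/Re = 0.09326 (roughness is irrelevant in laminar flow).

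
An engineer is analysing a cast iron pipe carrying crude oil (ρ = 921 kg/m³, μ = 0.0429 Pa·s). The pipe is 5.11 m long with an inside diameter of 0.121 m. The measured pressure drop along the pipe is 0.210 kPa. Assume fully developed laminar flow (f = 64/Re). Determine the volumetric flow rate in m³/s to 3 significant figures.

Q ≈ 0.00504 m³/s

For laminar flow, f = 64/Re with Re = ρVD/μ, so Darcy-Weisbach reduces to ΔP = 32μLV/D². Solving for V: V = ΔP·D²/(32μL) = 210·(0.121)²/(32·0.0429·5.11) = 0.4383 m/s.
Check: Re = ρVD/μ = 921·0.4383·0.121/0.0429 = 1139 < 2300, so the laminar assumption holds.
Q = V·A = 0.4383·(π/4·0.121²) = 0.00504 m³/s = 0.00504 m³/s.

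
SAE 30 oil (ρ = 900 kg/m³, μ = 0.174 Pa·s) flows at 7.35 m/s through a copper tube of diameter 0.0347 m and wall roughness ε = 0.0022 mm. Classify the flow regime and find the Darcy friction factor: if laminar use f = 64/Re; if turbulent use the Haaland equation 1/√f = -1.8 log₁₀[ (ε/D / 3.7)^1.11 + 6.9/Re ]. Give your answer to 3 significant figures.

Re = ρVD/μ = 900·7.35·0.0347/0.174 = 1319.
Re < 2300 → laminar, so f = 64/Re = 0.04851 (roughness is irrelevant in laminar flow).

f ≈ 0.0485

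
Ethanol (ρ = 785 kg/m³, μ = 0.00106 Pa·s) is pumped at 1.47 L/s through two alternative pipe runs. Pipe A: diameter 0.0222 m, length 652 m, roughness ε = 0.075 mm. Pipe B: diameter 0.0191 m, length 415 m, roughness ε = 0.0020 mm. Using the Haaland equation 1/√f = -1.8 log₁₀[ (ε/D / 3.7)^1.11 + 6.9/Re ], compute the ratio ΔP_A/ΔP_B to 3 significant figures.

ΔP_A/ΔP_B ≈ 1.10

Pipe A: V = Q/A = 0.00147/0.0003871 = 3.798 m/s; Re = 6.244e+04; ε/D = 0.00338; Haaland → f = 0.02881; ΔP_A = f(L/D)(ρV²/2) = 4.79e+06 Pa.
Pipe B: V = Q/A = 0.00147/0.0002865 = 5.131 m/s; Re = 7.257e+04; ε/D = 0.000105; Haaland → f = 0.01946; ΔP_B = f(L/D)(ρV²/2) = 4.368e+06 Pa.
ΔP_A/ΔP_B = 4.79e+06/4.368e+06 = 1.10.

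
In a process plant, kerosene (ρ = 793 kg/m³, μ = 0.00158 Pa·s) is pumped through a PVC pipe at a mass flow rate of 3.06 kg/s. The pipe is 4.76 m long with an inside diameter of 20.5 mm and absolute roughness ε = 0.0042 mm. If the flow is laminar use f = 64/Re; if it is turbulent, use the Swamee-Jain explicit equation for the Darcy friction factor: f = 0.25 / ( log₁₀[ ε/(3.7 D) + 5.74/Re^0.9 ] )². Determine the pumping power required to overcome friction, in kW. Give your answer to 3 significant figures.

A = πD²/4 = π(0.0205)²/4 = 0.0003301 m²; mean velocity V = ṁ/(ρA) = 3.06/(793 · 0.0003301) = 11.69 m/s.
Reynolds number Re = ρVD/μ = 793 · 11.69 · 0.0205 / 0.00158 = 1.203e+05.
Re > 4000 → turbulent. Relative roughness ε/D = 4.2e-06/0.0205 = 0.000205. Swamee-Jain: f = 0.25/(log₁₀[0.000205/3.7 + 5.74/1.203e+05^0.9])² = 0.25/(log₁₀[5.54e-05 + 0.000154])² = 0.25/(-3.68)² = 0.01846.
Darcy-Weisbach: ΔP = f(L/D)(ρV²/2) = 0.01846·(4.76/0.0205)·(793·11.69²/2) = 0.01846·232.2·5.419e+04 = 2.323e+05 Pa.
Q = ṁ/ρ = 3.06/793 = 0.003859 m³/s.
Pumping power P = QΔP = 0.003859·2.323e+05 = 896.5 W = 0.897 kW.

P ≈ 0.897 kW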